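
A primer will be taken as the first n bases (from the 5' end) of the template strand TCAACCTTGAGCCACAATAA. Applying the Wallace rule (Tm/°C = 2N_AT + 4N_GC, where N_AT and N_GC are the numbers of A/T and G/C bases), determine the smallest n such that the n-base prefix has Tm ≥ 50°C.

n = 17

First 16 bases: TCAACCTTGAGCCACA → Tm = 48°C (< 50°C)
First 17 bases: TCAACCTTGAGCCACAA → Tm = 50°C (≥ 50°C)
Each additional base adds 2°C (A/T) or 4°C (G/C), so Tm is non-decreasing in n; n = 17 is the first length to reach 50°C.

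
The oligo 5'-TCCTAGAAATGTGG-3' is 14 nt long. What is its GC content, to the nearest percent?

43%

Counting bases: A=4, C=2, T=4, G=4
G+C = 4 + 2 = 6 out of 14 bases
%GC = 6/14 × 100 = 42.86% ≈ 43%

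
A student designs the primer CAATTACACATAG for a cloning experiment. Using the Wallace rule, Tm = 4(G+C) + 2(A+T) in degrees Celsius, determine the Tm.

Scanning the sequence gives T=3, A=6, C=3, G=1.
So N_AT = 9 and N_GC = 4.
Tm = 2(9) + 4(4) = 18 + 16 = 34°C

34°C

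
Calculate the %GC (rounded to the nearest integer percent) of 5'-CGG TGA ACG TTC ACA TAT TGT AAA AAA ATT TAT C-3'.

29%

Base counts: A=13, C=5, G=5, T=11
G+C = 5 + 5 = 10 out of 34 bases
%GC = 10/34 × 100 = 29.41% ≈ 29%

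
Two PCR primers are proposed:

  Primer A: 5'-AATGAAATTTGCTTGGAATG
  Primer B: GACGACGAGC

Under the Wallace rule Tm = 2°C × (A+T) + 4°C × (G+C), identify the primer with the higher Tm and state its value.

Primer A: A+T=14, G+C=6 → Tm = 2(14)+4(6) = 52°C
Primer B: A+T=3, G+C=7 → Tm = 2(3)+4(7) = 34°C
52°C vs 34°C → primer A is higher.

Primer A, 52°C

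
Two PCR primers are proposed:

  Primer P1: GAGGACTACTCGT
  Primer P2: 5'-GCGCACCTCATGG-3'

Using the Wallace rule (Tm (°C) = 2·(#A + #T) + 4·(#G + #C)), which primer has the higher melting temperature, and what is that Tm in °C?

Primer P1: A+T=6, G+C=7 → Tm = 2(6)+4(7) = 40°C
Primer P2: A+T=4, G+C=9 → Tm = 2(4)+4(9) = 44°C
40°C vs 44°C → primer P2 is higher.

Primer P2, 44°C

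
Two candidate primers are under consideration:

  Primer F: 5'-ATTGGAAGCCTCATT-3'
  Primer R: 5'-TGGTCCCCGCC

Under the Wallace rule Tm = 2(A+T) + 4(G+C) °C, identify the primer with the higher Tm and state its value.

Primer F, 42°C

Primer F: A+T=9, G+C=6 → Tm = 2(9)+4(6) = 42°C
Primer R: A+T=2, G+C=9 → Tm = 2(2)+4(9) = 40°C
42°C vs 40°C → primer F is higher.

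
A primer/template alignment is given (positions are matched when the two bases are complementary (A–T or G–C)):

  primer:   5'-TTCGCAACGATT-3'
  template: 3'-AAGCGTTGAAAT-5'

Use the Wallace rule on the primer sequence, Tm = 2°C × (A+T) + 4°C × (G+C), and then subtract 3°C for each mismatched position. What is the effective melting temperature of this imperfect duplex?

Primer base counts: A=3, T=4, G=2, C=3 → A+T=7, G+C=5
Perfect-match Tm = 2(7) + 4(5) = 14 + 20 = 34°C
Mismatches (positions where the bases are not complementary): 3 (at positions 9, 10, 12)
Effective Tm = 34 − 3×3 = 34 − 9 = 25°C

25°C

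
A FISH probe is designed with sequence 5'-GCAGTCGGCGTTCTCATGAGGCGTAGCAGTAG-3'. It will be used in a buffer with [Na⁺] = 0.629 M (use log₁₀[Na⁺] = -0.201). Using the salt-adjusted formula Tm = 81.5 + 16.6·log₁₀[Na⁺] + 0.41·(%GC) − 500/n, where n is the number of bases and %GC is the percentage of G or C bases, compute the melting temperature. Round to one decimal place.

Length n = 32. C=7, T=7, G=12, A=6
G+C = 19, so %GC = 19/32 × 100 = 59.375%
Salt term: 16.6 × (-0.201) = -3.337
GC term: 0.41 × 59.375 = 24.344; length term: −500/32 = −15.625
Tm = 81.5 + (-3.337) + 24.344 − 15.625 = 86.882 → 86.9°C

86.9°C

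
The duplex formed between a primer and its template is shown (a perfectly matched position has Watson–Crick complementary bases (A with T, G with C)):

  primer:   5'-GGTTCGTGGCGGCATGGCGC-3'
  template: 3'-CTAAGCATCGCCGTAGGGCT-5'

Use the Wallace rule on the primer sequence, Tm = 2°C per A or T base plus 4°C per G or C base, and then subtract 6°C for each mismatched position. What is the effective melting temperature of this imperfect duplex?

40°C

Primer base counts: A=1, T=4, G=10, C=5 → A+T=5, G+C=15
Perfect-match Tm = 2(5) + 4(15) = 10 + 60 = 70°C
Mismatches (positions where the bases are not complementary): 5 (at positions 2, 8, 16, 17, 20)
Effective Tm = 70 − 5×6 = 70 − 30 = 40°C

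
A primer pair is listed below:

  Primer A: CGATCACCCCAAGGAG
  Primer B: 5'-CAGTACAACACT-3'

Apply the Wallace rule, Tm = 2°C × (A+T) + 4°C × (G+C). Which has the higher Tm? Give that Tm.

Primer A: A+T=6, G+C=10 → Tm = 2(6)+4(10) = 52°C
Primer B: A+T=7, G+C=5 → Tm = 2(7)+4(5) = 34°C
52°C vs 34°C → primer A is higher.

Primer A, 52°C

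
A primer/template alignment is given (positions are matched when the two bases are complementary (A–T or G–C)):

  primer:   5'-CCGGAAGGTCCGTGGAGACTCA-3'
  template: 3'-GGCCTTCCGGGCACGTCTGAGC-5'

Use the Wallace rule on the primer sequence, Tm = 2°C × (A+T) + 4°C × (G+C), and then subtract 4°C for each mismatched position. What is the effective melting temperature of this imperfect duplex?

60°C

Primer base counts: A=5, T=3, G=8, C=6 → A+T=8, G+C=14
Perfect-match Tm = 2(8) + 4(14) = 16 + 56 = 72°C
Mismatches (positions where the bases are not complementary): 3 (at positions 9, 15, 22)
Effective Tm = 72 − 3×4 = 72 − 12 = 60°C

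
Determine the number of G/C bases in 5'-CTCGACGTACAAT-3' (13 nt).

Counting bases: G=2, A=4, C=4, T=3
Total G or C: 2 + 4 = 6

6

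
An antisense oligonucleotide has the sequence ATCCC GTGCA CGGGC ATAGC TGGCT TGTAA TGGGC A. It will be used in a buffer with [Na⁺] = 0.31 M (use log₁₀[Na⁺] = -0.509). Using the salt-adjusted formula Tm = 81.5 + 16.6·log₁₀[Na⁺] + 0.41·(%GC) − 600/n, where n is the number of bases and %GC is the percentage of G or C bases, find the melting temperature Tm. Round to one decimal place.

Length n = 36. Counting bases: G=12, C=9, A=7, T=8
G+C = 21, so %GC = 21/36 × 100 = 58.333%
Salt term: 16.6 × (-0.509) = -8.449
GC term: 0.41 × 58.333 = 23.917; length term: −600/36 = −16.667
Tm = 81.5 + (-8.449) + 23.917 − 16.667 = 80.301 → 80.3°C

80.3°C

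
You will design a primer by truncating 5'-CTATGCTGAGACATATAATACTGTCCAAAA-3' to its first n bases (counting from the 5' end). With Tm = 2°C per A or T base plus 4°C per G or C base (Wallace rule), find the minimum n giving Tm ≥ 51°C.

n = 20

First 19 bases: CTATGCTGAGACATATAAT → Tm = 50°C (< 51°C)
First 20 bases: CTATGCTGAGACATATAATA → Tm = 52°C (≥ 51°C)
Each additional base adds 2°C (A/T) or 4°C (G/C), so Tm is non-decreasing in n; n = 20 is the first length to reach 51°C.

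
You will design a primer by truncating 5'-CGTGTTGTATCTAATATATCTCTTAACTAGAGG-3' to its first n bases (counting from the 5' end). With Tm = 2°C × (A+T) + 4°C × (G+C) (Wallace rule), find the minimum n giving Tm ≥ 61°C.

First 23 bases: CGTGTTGTATCTAATATATCTCT → Tm = 60°C (< 61°C)
First 24 bases: CGTGTTGTATCTAATATATCTCTT → Tm = 62°C (≥ 61°C)
Each additional base adds 2°C (A/T) or 4°C (G/C), so Tm is non-decreasing in n; n = 24 is the first length to reach 61°C.

n = 24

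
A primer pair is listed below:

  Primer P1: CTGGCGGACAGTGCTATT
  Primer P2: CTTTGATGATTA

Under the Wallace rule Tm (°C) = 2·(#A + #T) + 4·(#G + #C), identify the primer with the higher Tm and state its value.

Primer P1, 56°C

Primer P1: A+T=8, G+C=10 → Tm = 2(8)+4(10) = 56°C
Primer P2: A+T=9, G+C=3 → Tm = 2(9)+4(3) = 30°C
56°C vs 30°C → primer P1 is higher.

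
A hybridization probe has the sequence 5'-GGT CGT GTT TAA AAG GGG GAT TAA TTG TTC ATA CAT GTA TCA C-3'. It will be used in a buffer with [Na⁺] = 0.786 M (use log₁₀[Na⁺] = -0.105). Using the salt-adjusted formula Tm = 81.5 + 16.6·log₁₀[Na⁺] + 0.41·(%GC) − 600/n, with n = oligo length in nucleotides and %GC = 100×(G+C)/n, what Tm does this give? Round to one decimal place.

81.1°C

Length n = 43. Counting bases: A=12, G=11, C=5, T=15
G+C = 16, so %GC = 16/43 × 100 = 37.209%
Salt term: 16.6 × (-0.105) = -1.743
GC term: 0.41 × 37.209 = 15.256; length term: −600/43 = −13.953
Tm = 81.5 + (-1.743) + 15.256 − 13.953 = 81.06 → 81.1°C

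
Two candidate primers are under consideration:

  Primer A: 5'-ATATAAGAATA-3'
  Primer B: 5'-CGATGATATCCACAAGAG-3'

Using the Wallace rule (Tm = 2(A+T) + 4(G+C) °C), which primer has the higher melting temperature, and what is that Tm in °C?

Primer A: A+T=10, G+C=1 → Tm = 2(10)+4(1) = 24°C
Primer B: A+T=10, G+C=8 → Tm = 2(10)+4(8) = 52°C
24°C vs 52°C → primer B is higher.

Primer B, 52°C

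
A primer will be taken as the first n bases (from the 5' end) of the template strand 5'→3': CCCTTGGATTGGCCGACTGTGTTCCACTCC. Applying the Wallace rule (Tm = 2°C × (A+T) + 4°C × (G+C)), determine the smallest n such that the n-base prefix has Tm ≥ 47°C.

n = 15

First 14 bases: CCCTTGGATTGGCC → Tm = 46°C (< 47°C)
First 15 bases: CCCTTGGATTGGCCG → Tm = 50°C (≥ 47°C)
Since every base adds ≥2°C, Tm only increases with n, so the threshold is first crossed at n = 15.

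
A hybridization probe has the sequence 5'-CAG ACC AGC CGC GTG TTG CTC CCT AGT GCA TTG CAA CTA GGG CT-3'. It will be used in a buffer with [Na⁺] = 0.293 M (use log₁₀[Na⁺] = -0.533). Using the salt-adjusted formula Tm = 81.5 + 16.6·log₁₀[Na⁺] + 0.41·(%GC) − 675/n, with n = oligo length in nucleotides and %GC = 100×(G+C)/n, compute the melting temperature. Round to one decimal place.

Length n = 44. Counting bases: G=12, A=8, T=10, C=14
G+C = 26, so %GC = 26/44 × 100 = 59.091%
Salt term: 16.6 × (-0.533) = -8.848
GC term: 0.41 × 59.091 = 24.227; length term: −675/44 = −15.341
Tm = 81.5 + (-8.848) + 24.227 − 15.341 = 81.538 → 81.5°C

81.5°C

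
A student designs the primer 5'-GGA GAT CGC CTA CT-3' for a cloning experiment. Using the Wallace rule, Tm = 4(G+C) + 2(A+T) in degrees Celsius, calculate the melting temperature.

44°C

A=3, G=4, T=3, C=4
So N_AT = 6 and N_GC = 8.
Tm = 2(6) + 4(8) = 12 + 32 = 44°C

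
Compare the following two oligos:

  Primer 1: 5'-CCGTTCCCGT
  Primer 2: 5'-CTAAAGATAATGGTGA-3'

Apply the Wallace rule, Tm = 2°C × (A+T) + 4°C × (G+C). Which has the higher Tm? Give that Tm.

Primer 1: A+T=3, G+C=7 → Tm = 2(3)+4(7) = 34°C
Primer 2: A+T=11, G+C=5 → Tm = 2(11)+4(5) = 42°C
34°C vs 42°C → primer 2 is higher.

Primer 2, 42°C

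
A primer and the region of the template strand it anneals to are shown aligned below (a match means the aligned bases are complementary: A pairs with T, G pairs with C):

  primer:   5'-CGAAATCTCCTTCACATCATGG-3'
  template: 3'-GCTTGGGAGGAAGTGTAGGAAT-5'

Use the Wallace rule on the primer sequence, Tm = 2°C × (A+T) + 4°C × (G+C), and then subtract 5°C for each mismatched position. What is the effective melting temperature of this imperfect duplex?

Primer base counts: A=6, T=6, G=3, C=7 → A+T=12, G+C=10
Perfect-match Tm = 2(12) + 4(10) = 24 + 40 = 64°C
Mismatches (positions where the bases are not complementary): 5 (at positions 5, 6, 19, 21, 22)
Effective Tm = 64 − 5×5 = 64 − 25 = 39°C

39°C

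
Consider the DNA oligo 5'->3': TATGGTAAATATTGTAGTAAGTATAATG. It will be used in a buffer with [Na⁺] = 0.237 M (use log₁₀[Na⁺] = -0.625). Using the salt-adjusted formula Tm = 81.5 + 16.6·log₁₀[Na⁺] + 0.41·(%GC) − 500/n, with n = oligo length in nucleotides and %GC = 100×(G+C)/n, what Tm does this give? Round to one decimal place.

Length n = 28. Base counts: C=0, T=11, G=6, A=11
G+C = 6, so %GC = 6/28 × 100 = 21.429%
Salt term: 16.6 × (-0.625) = -10.375
GC term: 0.41 × 21.429 = 8.786; length term: −500/28 = −17.857
Tm = 81.5 + (-10.375) + 8.786 − 17.857 = 62.054 → 62.1°C

62.1°C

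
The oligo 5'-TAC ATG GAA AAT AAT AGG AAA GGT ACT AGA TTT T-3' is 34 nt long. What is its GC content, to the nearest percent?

Scanning the sequence gives G=7, A=15, T=10, C=2.
G+C = 7 + 2 = 9 out of 34 bases
%GC = 9/34 × 100 = 26.47% ≈ 26%

26%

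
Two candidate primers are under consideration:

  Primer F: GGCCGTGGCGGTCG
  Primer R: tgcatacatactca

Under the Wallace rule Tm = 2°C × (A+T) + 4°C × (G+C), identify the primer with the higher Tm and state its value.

Primer F: A+T=2, G+C=12 → Tm = 2(2)+4(12) = 52°C
Primer R: A+T=9, G+C=5 → Tm = 2(9)+4(5) = 38°C
52°C vs 38°C → primer F is higher.

Primer F, 52°C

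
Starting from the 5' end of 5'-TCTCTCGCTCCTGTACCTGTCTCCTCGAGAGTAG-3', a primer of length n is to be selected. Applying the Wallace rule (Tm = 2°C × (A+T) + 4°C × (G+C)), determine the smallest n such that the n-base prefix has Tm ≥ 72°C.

First 22 bases: TCTCTCGCTCCTGTACCTGTCT → Tm = 68°C (< 72°C)
First 23 bases: TCTCTCGCTCCTGTACCTGTCTC → Tm = 72°C (≥ 72°C)
Since every base adds ≥2°C, Tm only increases with n, so the threshold is first crossed at n = 23.

n = 23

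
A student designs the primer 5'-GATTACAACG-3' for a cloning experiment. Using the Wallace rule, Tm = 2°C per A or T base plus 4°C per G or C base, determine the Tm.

28°C

Base counts: G=2, C=2, A=4, T=2
AT pairs contribute 6, GC pairs contribute 4.
Tm = 4·4 + 2·6 = 16 + 12 = 28°C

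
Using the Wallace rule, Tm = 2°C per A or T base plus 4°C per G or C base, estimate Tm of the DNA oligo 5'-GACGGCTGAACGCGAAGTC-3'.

62°C

Scanning the sequence gives A=5, C=5, T=2, G=7.
So N_AT = 7 and N_GC = 12.
Tm = 2(7) + 4(12) = 14 + 48 = 62°C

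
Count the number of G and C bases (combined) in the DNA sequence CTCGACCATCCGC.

Base counts: T=2, C=7, G=2, A=2
G+C = 2 + 7 = 9

9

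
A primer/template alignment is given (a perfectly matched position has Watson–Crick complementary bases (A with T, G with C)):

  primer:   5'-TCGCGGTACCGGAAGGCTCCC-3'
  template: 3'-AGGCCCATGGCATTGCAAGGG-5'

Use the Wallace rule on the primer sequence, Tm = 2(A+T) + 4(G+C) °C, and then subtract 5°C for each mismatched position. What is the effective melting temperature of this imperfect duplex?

Primer base counts: A=3, T=3, G=7, C=8 → A+T=6, G+C=15
Perfect-match Tm = 2(6) + 4(15) = 12 + 60 = 72°C
Mismatches (positions where the bases are not complementary): 5 (at positions 3, 4, 12, 15, 17)
Effective Tm = 72 − 5×5 = 72 − 25 = 47°C

47°C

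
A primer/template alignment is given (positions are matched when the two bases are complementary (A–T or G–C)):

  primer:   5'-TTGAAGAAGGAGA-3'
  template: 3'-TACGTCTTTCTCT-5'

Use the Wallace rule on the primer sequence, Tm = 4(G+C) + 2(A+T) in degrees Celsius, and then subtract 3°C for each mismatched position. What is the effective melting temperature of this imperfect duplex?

27°C

Primer base counts: A=6, T=2, G=5, C=0 → A+T=8, G+C=5
Perfect-match Tm = 2(8) + 4(5) = 16 + 20 = 36°C
Mismatches (positions where the bases are not complementary): 3 (at positions 1, 4, 9)
Effective Tm = 36 − 3×3 = 36 − 9 = 27°C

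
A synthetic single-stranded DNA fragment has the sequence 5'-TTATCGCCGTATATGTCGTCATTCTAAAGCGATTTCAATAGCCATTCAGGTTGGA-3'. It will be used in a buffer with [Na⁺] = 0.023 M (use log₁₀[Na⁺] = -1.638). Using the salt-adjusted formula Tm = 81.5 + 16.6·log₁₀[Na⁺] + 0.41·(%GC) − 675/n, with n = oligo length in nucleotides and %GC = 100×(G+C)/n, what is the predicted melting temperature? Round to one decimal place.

Length n = 55. Base counts: C=11, A=14, G=11, T=19
G+C = 22, so %GC = 22/55 × 100 = 40%
Salt term: 16.6 × (-1.638) = -27.191
GC term: 0.41 × 40 = 16.4; length term: −675/55 = −12.273
Tm = 81.5 + (-27.191) + 16.4 − 12.273 = 58.436 → 58.4°C

58.4°C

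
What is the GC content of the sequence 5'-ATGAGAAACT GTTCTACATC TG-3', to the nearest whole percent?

C=4, A=7, T=7, G=4
G+C = 4 + 4 = 8 out of 22 bases
%GC = 8/22 × 100 = 36.36% ≈ 36%

36%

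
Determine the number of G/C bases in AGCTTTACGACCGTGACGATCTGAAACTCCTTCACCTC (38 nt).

19

Counting bases: G=6, A=9, T=10, C=13
Total G or C: 6 + 13 = 19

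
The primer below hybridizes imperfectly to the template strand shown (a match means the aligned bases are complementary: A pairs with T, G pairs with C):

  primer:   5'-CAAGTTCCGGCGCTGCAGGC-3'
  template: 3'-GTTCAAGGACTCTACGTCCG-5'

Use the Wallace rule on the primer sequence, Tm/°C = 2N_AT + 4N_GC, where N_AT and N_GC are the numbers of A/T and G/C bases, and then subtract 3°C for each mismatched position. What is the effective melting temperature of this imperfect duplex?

59°C

Primer base counts: A=3, T=3, G=7, C=7 → A+T=6, G+C=14
Perfect-match Tm = 2(6) + 4(14) = 12 + 56 = 68°C
Mismatches (positions where the bases are not complementary): 3 (at positions 9, 11, 13)
Effective Tm = 68 − 3×3 = 68 − 9 = 59°C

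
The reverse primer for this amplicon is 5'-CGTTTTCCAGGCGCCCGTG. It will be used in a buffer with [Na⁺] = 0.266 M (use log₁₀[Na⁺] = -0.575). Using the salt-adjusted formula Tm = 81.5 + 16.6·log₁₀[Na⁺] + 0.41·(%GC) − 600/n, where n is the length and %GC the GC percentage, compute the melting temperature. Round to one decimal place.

Length n = 19. T=5, G=6, C=7, A=1
G+C = 13, so %GC = 13/19 × 100 = 68.421%
Salt term: 16.6 × (-0.575) = -9.545
GC term: 0.41 × 68.421 = 28.053; length term: −600/19 = −31.579
Tm = 81.5 + (-9.545) + 28.053 − 31.579 = 68.429 → 68.4°C

68.4°C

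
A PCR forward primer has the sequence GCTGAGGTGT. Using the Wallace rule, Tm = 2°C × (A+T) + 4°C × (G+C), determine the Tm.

Scanning the sequence gives A=1, C=1, T=3, G=5.
A+T = 4, G+C = 6
Tm = 2×4 + 4×6 = 32°C

32°C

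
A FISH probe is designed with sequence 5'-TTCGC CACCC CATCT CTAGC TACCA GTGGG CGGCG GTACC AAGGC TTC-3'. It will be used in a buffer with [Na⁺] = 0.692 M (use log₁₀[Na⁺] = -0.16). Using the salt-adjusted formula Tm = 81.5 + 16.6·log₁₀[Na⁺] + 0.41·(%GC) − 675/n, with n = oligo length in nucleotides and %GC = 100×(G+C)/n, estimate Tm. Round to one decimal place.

Length n = 48. G=12, T=10, C=18, A=8
G+C = 30, so %GC = 30/48 × 100 = 62.5%
Salt term: 16.6 × (-0.16) = -2.656
GC term: 0.41 × 62.5 = 25.625; length term: −675/48 = −14.062
Tm = 81.5 + (-2.656) + 25.625 − 14.062 = 90.407 → 90.4°C

90.4°C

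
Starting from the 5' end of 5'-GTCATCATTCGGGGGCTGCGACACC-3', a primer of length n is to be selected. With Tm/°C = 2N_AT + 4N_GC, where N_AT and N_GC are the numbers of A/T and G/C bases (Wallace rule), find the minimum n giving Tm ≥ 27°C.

n = 10

First 9 bases: GTCATCATT → Tm = 24°C (< 27°C)
First 10 bases: GTCATCATTC → Tm = 28°C (≥ 27°C)
Each additional base adds 2°C (A/T) or 4°C (G/C), so Tm is non-decreasing in n; n = 10 is the first length to reach 27°C.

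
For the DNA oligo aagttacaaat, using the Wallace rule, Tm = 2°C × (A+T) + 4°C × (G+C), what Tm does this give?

26°C

Counting bases: G=1, A=6, T=3, C=1
So N_AT = 9 and N_GC = 2.
Tm = 2(9) + 4(2) = 18 + 8 = 26°C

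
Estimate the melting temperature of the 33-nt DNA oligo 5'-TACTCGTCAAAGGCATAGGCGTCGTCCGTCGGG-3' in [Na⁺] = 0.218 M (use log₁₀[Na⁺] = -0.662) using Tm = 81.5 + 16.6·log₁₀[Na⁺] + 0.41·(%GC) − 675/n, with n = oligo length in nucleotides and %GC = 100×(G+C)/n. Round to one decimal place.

74.9°C

Length n = 33. Base counts: A=6, T=7, C=9, G=11
G+C = 20, so %GC = 20/33 × 100 = 60.606%
Salt term: 16.6 × (-0.662) = -10.989
GC term: 0.41 × 60.606 = 24.848; length term: −675/33 = −20.455
Tm = 81.5 + (-10.989) + 24.848 − 20.455 = 74.904 → 74.9°C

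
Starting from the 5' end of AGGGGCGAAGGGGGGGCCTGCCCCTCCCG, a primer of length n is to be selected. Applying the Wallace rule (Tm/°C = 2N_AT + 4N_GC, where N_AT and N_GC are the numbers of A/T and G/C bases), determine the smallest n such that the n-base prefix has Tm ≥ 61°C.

n = 17

First 16 bases: AGGGGCGAAGGGGGGG → Tm = 58°C (< 61°C)
First 17 bases: AGGGGCGAAGGGGGGGC → Tm = 62°C (≥ 61°C)
Each additional base adds 2°C (A/T) or 4°C (G/C), so Tm is non-decreasing in n; n = 17 is the first length to reach 61°C.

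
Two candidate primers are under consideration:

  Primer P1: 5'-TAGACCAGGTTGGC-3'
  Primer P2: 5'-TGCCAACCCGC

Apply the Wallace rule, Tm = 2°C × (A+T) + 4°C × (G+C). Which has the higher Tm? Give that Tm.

Primer P1, 44°C

Primer P1: A+T=6, G+C=8 → Tm = 2(6)+4(8) = 44°C
Primer P2: A+T=3, G+C=8 → Tm = 2(3)+4(8) = 38°C
44°C vs 38°C → primer P1 is higher.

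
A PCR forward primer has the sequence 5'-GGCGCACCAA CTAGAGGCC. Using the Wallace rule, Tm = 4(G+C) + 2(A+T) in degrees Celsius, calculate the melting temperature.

Counting bases: T=1, A=5, C=7, G=6
A+T = 6, G+C = 13
Tm = 2×6 + 4×13 = 64°C

64°C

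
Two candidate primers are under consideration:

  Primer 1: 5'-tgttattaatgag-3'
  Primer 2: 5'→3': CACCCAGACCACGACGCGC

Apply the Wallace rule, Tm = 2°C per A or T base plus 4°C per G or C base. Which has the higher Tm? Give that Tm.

Primer 1: A+T=10, G+C=3 → Tm = 2(10)+4(3) = 32°C
Primer 2: A+T=5, G+C=14 → Tm = 2(5)+4(14) = 66°C
32°C vs 66°C → primer 2 is higher.

Primer 2, 66°C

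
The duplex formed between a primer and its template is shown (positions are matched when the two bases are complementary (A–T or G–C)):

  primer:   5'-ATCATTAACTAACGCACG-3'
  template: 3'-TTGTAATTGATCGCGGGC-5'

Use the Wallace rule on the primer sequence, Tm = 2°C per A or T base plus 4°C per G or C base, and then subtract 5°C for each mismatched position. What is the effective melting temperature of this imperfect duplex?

35°C

Primer base counts: A=7, T=4, G=2, C=5 → A+T=11, G+C=7
Perfect-match Tm = 2(11) + 4(7) = 22 + 28 = 50°C
Mismatches (positions where the bases are not complementary): 3 (at positions 2, 12, 16)
Effective Tm = 50 − 3×5 = 50 − 15 = 35°C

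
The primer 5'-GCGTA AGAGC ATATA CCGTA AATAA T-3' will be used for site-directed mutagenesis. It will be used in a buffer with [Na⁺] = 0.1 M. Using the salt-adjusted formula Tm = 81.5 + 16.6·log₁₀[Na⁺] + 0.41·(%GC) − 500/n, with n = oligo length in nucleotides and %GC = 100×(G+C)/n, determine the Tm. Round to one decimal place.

Length n = 26. Counting bases: T=6, A=11, G=5, C=4
G+C = 9, so %GC = 9/26 × 100 = 34.615%
Salt term: 16.6 × (-1) = -16.6
GC term: 0.41 × 34.615 = 14.192; length term: −500/26 = −19.231
Tm = 81.5 + (-16.6) + 14.192 − 19.231 = 59.861 → 59.9°C

59.9°C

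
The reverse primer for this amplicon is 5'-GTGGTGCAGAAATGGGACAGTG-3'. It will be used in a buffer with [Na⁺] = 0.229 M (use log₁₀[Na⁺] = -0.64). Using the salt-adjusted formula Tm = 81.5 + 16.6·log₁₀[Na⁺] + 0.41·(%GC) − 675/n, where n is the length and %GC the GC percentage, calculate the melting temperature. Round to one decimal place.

62.6°C

Length n = 22. Scanning the sequence gives C=2, G=10, A=6, T=4.
G+C = 12, so %GC = 12/22 × 100 = 54.545%
Salt term: 16.6 × (-0.64) = -10.624
GC term: 0.41 × 54.545 = 22.363; length term: −675/22 = −30.682
Tm = 81.5 + (-10.624) + 22.363 − 30.682 = 62.557 → 62.6°C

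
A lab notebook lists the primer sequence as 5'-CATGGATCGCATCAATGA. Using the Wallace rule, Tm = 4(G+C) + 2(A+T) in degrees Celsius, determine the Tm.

Counting bases: T=4, A=6, G=4, C=4
AT pairs contribute 10, GC pairs contribute 8.
Tm = 4·8 + 2·10 = 32 + 20 = 52°C

52°C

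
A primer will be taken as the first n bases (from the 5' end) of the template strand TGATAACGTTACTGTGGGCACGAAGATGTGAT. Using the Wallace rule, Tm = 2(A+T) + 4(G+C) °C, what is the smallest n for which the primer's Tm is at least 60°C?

n = 21

First 20 bases: TGATAACGTTACTGTGGGCA → Tm = 58°C (< 60°C)
First 21 bases: TGATAACGTTACTGTGGGCAC → Tm = 62°C (≥ 60°C)
Each additional base adds 2°C (A/T) or 4°C (G/C), so Tm is non-decreasing in n; n = 21 is the first length to reach 60°C.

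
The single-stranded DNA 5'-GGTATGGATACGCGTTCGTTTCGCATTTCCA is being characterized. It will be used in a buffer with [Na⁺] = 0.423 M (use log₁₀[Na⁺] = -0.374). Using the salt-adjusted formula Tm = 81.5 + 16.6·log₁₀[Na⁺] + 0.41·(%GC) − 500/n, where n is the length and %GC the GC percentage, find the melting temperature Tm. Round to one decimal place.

79.0°C

Length n = 31. C=7, A=5, G=8, T=11
G+C = 15, so %GC = 15/31 × 100 = 48.387%
Salt term: 16.6 × (-0.374) = -6.208
GC term: 0.41 × 48.387 = 19.839; length term: −500/31 = −16.129
Tm = 81.5 + (-6.208) + 19.839 − 16.129 = 79.002 → 79.0°C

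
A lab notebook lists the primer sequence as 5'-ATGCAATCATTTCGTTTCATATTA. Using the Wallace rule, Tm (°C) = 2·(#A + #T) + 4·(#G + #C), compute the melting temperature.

60°C

Counting bases: T=11, G=2, A=7, C=4
So N_AT = 18 and N_GC = 6.
Tm = 2(18) + 4(6) = 36 + 24 = 60°C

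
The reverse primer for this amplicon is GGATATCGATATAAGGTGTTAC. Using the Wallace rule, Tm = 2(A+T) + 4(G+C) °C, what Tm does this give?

Counting bases: T=7, G=6, A=7, C=2
So N_AT = 14 and N_GC = 8.
Tm = 4·8 + 2·14 = 32 + 28 = 60°C

60°C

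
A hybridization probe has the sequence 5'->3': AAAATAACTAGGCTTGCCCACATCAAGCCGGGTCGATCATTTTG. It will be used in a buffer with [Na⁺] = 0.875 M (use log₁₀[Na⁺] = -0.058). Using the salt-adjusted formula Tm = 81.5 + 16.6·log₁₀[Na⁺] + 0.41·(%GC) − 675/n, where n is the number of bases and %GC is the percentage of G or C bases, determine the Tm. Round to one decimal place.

83.8°C

Length n = 44. Counting bases: A=13, C=11, G=9, T=11
G+C = 20, so %GC = 20/44 × 100 = 45.455%
Salt term: 16.6 × (-0.058) = -0.963
GC term: 0.41 × 45.455 = 18.637; length term: −675/44 = −15.341
Tm = 81.5 + (-0.963) + 18.637 − 15.341 = 83.833 → 83.8°C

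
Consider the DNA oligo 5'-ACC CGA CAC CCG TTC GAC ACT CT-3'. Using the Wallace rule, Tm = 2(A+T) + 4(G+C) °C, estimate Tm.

74°C

G=3, C=11, T=4, A=5
AT pairs contribute 9, GC pairs contribute 14.
Tm = 2(9) + 4(14) = 18 + 56 = 74°C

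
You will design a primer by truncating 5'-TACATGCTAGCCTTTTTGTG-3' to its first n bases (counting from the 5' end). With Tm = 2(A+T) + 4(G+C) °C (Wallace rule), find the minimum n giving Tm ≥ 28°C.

n = 10

First 9 bases: TACATGCTA → Tm = 24°C (< 28°C)
First 10 bases: TACATGCTAG → Tm = 28°C (≥ 28°C)
Since every base adds ≥2°C, Tm only increases with n, so the threshold is first crossed at n = 10.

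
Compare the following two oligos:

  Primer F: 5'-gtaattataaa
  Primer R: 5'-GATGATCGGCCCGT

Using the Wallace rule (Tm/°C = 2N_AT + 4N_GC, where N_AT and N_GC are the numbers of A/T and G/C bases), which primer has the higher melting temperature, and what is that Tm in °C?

Primer F: A+T=10, G+C=1 → Tm = 2(10)+4(1) = 24°C
Primer R: A+T=5, G+C=9 → Tm = 2(5)+4(9) = 46°C
24°C vs 46°C → primer R is higher.

Primer R, 46°C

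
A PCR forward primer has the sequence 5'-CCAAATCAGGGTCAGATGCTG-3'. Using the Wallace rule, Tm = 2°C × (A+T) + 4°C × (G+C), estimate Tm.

64°C

Scanning the sequence gives T=4, G=6, A=6, C=5.
AT pairs contribute 10, GC pairs contribute 11.
Tm = 2(10) + 4(11) = 20 + 44 = 64°C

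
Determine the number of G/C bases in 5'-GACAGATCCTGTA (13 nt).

Counting bases: C=3, T=3, A=4, G=3
G+C = 3 + 3 = 6

6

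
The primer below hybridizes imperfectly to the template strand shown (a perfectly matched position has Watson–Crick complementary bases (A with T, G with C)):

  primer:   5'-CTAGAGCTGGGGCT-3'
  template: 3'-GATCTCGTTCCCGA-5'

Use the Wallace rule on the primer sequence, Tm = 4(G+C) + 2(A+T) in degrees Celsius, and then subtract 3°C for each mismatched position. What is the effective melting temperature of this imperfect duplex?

40°C

Primer base counts: A=2, T=3, G=6, C=3 → A+T=5, G+C=9
Perfect-match Tm = 2(5) + 4(9) = 10 + 36 = 46°C
Mismatches (positions where the bases are not complementary): 2 (at positions 8, 9)
Effective Tm = 46 − 2×3 = 46 − 6 = 40°C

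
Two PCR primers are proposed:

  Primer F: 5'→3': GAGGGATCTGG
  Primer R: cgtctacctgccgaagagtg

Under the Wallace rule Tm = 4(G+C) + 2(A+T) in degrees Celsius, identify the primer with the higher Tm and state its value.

Primer R, 64°C

Primer F: A+T=4, G+C=7 → Tm = 2(4)+4(7) = 36°C
Primer R: A+T=8, G+C=12 → Tm = 2(8)+4(12) = 64°C
36°C vs 64°C → primer R is higher.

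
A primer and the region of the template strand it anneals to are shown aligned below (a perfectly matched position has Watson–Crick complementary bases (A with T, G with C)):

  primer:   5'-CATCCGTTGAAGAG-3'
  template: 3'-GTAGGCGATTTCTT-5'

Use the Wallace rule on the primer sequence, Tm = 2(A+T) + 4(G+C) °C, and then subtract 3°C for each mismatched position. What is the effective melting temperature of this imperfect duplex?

33°C

Primer base counts: A=4, T=3, G=4, C=3 → A+T=7, G+C=7
Perfect-match Tm = 2(7) + 4(7) = 14 + 28 = 42°C
Mismatches (positions where the bases are not complementary): 3 (at positions 7, 9, 14)
Effective Tm = 42 − 3×3 = 42 − 9 = 33°C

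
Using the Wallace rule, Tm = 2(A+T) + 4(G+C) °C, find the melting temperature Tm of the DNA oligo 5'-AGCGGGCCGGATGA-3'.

48°C

Base counts: G=7, C=3, T=1, A=3
So N_AT = 4 and N_GC = 10.
Tm = 4·10 + 2·4 = 40 + 8 = 48°C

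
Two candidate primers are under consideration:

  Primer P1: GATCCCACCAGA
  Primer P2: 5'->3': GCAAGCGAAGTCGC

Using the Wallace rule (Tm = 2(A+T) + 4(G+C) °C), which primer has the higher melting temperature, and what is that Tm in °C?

Primer P1: A+T=5, G+C=7 → Tm = 2(5)+4(7) = 38°C
Primer P2: A+T=5, G+C=9 → Tm = 2(5)+4(9) = 46°C
38°C vs 46°C → primer P2 is higher.

Primer P2, 46°C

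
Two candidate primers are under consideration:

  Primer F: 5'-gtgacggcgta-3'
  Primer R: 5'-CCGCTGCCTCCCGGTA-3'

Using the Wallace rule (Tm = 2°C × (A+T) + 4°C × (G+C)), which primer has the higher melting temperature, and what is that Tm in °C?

Primer F: A+T=4, G+C=7 → Tm = 2(4)+4(7) = 36°C
Primer R: A+T=4, G+C=12 → Tm = 2(4)+4(12) = 56°C
36°C vs 56°C → primer R is higher.

Primer R, 56°C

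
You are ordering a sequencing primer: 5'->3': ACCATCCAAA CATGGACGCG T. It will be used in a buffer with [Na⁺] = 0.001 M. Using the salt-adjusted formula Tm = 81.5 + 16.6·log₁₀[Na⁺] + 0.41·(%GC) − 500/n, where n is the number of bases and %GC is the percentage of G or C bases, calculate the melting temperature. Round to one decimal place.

29.4°C

Length n = 21. Scanning the sequence gives C=7, T=3, A=7, G=4.
G+C = 11, so %GC = 11/21 × 100 = 52.381%
Salt term: 16.6 × (-3) = -49.8
GC term: 0.41 × 52.381 = 21.476; length term: −500/21 = −23.81
Tm = 81.5 + (-49.8) + 21.476 − 23.81 = 29.366 → 29.4°C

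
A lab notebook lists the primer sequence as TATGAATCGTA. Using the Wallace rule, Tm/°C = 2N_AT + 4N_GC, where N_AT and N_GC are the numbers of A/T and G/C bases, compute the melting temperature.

Base counts: G=2, T=4, A=4, C=1
So N_AT = 8 and N_GC = 3.
Tm = 4·3 + 2·8 = 12 + 16 = 28°C

28°C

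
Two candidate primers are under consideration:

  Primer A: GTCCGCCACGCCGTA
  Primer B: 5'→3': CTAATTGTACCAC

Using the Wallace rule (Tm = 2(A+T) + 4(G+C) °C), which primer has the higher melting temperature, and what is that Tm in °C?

Primer A, 52°C

Primer A: A+T=4, G+C=11 → Tm = 2(4)+4(11) = 52°C
Primer B: A+T=8, G+C=5 → Tm = 2(8)+4(5) = 36°C
52°C vs 36°C → primer A is higher.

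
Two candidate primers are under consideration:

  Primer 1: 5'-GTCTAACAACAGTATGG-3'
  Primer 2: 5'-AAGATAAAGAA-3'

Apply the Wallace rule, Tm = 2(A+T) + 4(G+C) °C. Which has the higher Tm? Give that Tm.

Primer 1, 48°C

Primer 1: A+T=10, G+C=7 → Tm = 2(10)+4(7) = 48°C
Primer 2: A+T=9, G+C=2 → Tm = 2(9)+4(2) = 26°C
48°C vs 26°C → primer 1 is higher.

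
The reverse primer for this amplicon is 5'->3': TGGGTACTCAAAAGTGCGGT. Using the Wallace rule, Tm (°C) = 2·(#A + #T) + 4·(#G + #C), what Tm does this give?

Base counts: T=5, A=5, C=3, G=7
A+T = 10, G+C = 10
Tm = 2×10 + 4×10 = 60°C

60°C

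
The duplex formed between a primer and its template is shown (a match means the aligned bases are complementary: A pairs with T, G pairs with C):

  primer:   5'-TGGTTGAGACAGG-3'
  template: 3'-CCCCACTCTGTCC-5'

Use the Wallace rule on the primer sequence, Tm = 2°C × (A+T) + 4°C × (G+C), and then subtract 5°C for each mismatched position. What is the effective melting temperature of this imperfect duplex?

30°C

Primer base counts: A=3, T=3, G=6, C=1 → A+T=6, G+C=7
Perfect-match Tm = 2(6) + 4(7) = 12 + 28 = 40°C
Mismatches (positions where the bases are not complementary): 2 (at positions 1, 4)
Effective Tm = 40 − 2×5 = 40 − 10 = 30°C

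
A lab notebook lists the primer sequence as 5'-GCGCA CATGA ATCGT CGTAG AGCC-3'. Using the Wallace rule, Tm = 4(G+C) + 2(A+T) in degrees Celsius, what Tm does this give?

76°C

Counting bases: T=4, G=7, C=7, A=6
So N_AT = 10 and N_GC = 14.
Tm = 2×10 + 4×14 = 76°C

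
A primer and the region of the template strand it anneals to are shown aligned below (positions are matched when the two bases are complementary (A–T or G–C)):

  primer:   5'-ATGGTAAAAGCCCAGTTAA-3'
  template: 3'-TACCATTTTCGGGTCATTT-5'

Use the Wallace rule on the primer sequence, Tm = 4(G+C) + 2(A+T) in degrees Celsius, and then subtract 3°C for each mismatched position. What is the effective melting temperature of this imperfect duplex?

Primer base counts: A=8, T=4, G=4, C=3 → A+T=12, G+C=7
Perfect-match Tm = 2(12) + 4(7) = 24 + 28 = 52°C
Mismatches (positions where the bases are not complementary): 1 (at position 17)
Effective Tm = 52 − 1×3 = 52 − 3 = 49°C

49°C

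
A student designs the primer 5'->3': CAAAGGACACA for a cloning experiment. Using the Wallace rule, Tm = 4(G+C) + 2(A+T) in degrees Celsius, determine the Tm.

Scanning the sequence gives G=2, C=3, A=6, T=0.
So N_AT = 6 and N_GC = 5.
Tm = 4·5 + 2·6 = 20 + 12 = 32°C

32°C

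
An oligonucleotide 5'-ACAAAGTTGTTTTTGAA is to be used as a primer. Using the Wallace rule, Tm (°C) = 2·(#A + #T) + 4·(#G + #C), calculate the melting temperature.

A=6, G=3, C=1, T=7
So N_AT = 13 and N_GC = 4.
Tm = 2(13) + 4(4) = 26 + 16 = 42°C

42°C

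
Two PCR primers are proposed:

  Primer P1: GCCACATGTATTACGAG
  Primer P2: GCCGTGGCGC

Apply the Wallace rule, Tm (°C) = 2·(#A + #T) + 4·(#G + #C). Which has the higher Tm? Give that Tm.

Primer P1, 50°C

Primer P1: A+T=9, G+C=8 → Tm = 2(9)+4(8) = 50°C
Primer P2: A+T=1, G+C=9 → Tm = 2(1)+4(9) = 38°C
50°C vs 38°C → primer P1 is higher.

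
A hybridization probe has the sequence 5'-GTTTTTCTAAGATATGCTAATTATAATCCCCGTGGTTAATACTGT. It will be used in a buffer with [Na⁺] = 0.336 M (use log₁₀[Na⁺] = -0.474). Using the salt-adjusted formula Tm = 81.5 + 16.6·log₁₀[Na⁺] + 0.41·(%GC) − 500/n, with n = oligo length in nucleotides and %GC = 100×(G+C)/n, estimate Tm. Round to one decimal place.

Length n = 45. Scanning the sequence gives G=7, A=12, T=19, C=7.
G+C = 14, so %GC = 14/45 × 100 = 31.111%
Salt term: 16.6 × (-0.474) = -7.868
GC term: 0.41 × 31.111 = 12.756; length term: −500/45 = −11.111
Tm = 81.5 + (-7.868) + 12.756 − 11.111 = 75.277 → 75.3°C

75.3°C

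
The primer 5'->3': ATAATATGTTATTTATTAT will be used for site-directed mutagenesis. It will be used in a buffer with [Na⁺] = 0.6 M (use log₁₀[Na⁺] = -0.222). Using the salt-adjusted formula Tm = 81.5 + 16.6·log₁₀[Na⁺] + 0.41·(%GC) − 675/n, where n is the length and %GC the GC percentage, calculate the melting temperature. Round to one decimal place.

Length n = 19. Base counts: C=0, G=1, A=7, T=11
G+C = 1, so %GC = 1/19 × 100 = 5.263%
Salt term: 16.6 × (-0.222) = -3.685
GC term: 0.41 × 5.263 = 2.158; length term: −675/19 = −35.526
Tm = 81.5 + (-3.685) + 2.158 − 35.526 = 44.447 → 44.4°C

44.4°C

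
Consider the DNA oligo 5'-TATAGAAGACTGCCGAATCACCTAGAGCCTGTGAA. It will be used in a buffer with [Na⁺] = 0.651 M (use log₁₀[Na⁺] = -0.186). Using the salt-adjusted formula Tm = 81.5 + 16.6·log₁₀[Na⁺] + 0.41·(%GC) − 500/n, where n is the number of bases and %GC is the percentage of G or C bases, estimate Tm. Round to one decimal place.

82.9°C

Length n = 35. G=8, T=7, A=12, C=8
G+C = 16, so %GC = 16/35 × 100 = 45.714%
Salt term: 16.6 × (-0.186) = -3.088
GC term: 0.41 × 45.714 = 18.743; length term: −500/35 = −14.286
Tm = 81.5 + (-3.088) + 18.743 − 14.286 = 82.869 → 82.9°C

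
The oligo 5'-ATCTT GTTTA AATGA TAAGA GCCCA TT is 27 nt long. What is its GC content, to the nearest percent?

Scanning the sequence gives T=10, A=9, G=4, C=4.
G+C = 4 + 4 = 8 out of 27 bases
%GC = 8/27 × 100 = 29.63% ≈ 30%

30%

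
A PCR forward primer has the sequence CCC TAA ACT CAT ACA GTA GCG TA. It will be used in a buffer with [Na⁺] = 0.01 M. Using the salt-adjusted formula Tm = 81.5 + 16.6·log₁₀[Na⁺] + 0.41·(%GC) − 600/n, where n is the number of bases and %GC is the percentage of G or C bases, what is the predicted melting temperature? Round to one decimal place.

40.0°C

Length n = 23. T=5, G=3, A=8, C=7
G+C = 10, so %GC = 10/23 × 100 = 43.478%
Salt term: 16.6 × (-2) = -33.2
GC term: 0.41 × 43.478 = 17.826; length term: −600/23 = −26.087
Tm = 81.5 + (-33.2) + 17.826 − 26.087 = 40.039 → 40.0°C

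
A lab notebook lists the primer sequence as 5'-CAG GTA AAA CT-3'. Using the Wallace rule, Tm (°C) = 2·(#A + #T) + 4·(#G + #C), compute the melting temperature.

Scanning the sequence gives G=2, C=2, T=2, A=5.
So N_AT = 7 and N_GC = 4.
Tm = 4·4 + 2·7 = 16 + 14 = 30°C

30°C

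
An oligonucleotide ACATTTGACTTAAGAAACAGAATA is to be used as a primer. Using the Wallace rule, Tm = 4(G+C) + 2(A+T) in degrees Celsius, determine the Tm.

T=6, C=3, G=3, A=12
AT pairs contribute 18, GC pairs contribute 6.
Tm = 2×18 + 4×6 = 60°C

60°C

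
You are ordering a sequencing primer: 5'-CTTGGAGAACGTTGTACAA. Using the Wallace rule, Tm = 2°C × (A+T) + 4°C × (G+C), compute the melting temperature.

54°C

Counting bases: C=3, A=6, G=5, T=5
AT pairs contribute 11, GC pairs contribute 8.
Tm = 4·8 + 2·11 = 32 + 22 = 54°C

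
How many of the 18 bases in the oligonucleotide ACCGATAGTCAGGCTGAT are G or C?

9

Scanning the sequence gives G=5, A=5, T=4, C=4.
G+C = 5 + 4 = 9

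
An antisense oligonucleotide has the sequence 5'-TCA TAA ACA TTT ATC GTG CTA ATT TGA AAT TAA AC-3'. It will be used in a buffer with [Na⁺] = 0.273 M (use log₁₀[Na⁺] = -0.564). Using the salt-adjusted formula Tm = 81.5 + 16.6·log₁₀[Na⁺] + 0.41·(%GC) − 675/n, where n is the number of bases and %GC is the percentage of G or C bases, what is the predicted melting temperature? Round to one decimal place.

62.2°C

Length n = 35. G=3, C=5, T=13, A=14
G+C = 8, so %GC = 8/35 × 100 = 22.857%
Salt term: 16.6 × (-0.564) = -9.362
GC term: 0.41 × 22.857 = 9.371; length term: −675/35 = −19.286
Tm = 81.5 + (-9.362) + 9.371 − 19.286 = 62.223 → 62.2°C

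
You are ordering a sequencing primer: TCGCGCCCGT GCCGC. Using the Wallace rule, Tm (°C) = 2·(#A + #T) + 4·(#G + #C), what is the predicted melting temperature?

A=0, T=2, C=8, G=5
A+T = 2, G+C = 13
Tm = 4·13 + 2·2 = 52 + 4 = 56°C

56°C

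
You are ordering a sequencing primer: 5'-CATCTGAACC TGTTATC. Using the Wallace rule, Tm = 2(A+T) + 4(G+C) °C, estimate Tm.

48°C

Counting bases: C=5, G=2, A=4, T=6
A+T = 10, G+C = 7
Tm = 4·7 + 2·10 = 28 + 20 = 48°C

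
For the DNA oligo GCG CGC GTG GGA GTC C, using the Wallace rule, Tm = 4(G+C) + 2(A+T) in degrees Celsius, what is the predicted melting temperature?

Counting bases: G=8, A=1, C=5, T=2
A+T = 3, G+C = 13
Tm = 2×3 + 4×13 = 58°C

58°C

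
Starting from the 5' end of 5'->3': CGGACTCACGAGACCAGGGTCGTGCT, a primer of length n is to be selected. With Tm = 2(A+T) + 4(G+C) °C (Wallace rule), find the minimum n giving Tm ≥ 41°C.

First 12 bases: CGGACTCACGAG → Tm = 40°C (< 41°C)
First 13 bases: CGGACTCACGAGA → Tm = 42°C (≥ 41°C)
Each additional base adds 2°C (A/T) or 4°C (G/C), so Tm is non-decreasing in n; n = 13 is the first length to reach 41°C.

n = 13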